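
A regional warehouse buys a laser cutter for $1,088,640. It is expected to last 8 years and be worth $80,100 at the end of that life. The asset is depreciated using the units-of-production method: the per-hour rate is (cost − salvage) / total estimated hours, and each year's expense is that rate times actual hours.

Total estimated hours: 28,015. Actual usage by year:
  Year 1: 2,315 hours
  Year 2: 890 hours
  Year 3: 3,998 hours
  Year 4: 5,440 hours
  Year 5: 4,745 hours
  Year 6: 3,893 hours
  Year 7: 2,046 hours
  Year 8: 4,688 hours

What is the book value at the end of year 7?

$248,868

Depreciable base = $1,088,640 − $80,100 = $1,008,540.
Rate = $1,008,540 / 28,015 hours = $36 per hour.
Year 1: 2,315 × $36 = $83,340. Book value $1,005,300.
Year 2: 890 × $36 = $32,040. Book value $973,260.
Year 3: 3,998 × $36 = $143,928. Book value $829,332.
Year 4: 5,440 × $36 = $195,840. Book value $633,492.
Year 5: 4,745 × $36 = $170,820. Book value $462,672.
Year 6: 3,893 × $36 = $140,148. Book value $322,524.
Year 7: 2,046 × $36 = $73,656. Book value $248,868.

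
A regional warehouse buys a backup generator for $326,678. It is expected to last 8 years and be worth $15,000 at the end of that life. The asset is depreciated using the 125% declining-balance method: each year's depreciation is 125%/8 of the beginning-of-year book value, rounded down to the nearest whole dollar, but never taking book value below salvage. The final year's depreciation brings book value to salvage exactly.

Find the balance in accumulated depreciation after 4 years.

Depreciable base = $326,678 − $15,000 = $311,678.
Year 1: ⌊$326,678 × 125%/8⌋ = $51,043. Book value $275,635.
Year 2: ⌊$275,635 × 125%/8⌋ = $43,067. Book value $232,568.
Year 3: ⌊$232,568 × 125%/8⌋ = $36,338. Book value $196,230.
Year 4: ⌊$196,230 × 125%/8⌋ = $30,660. Book value $165,570.
Accumulated through year 4 = $326,678 − $165,570 = $161,108.

$161,108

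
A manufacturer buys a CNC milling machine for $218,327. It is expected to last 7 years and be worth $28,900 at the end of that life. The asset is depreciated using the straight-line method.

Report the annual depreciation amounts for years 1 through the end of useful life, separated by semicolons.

Depreciable base = $218,327 − $28,900 = $189,427.
Annual expense = $189,427 / 7 = $27,061.
End of year 1: book value $191,266.
End of year 2: book value $164,205.
End of year 3: book value $137,144.
End of year 4: book value $110,083.
End of year 5: book value $83,022.
End of year 6: book value $55,961.
End of year 7: book value $28,900.

$27,061; $27,061; $27,061; $27,061; $27,061; $27,061; $27,061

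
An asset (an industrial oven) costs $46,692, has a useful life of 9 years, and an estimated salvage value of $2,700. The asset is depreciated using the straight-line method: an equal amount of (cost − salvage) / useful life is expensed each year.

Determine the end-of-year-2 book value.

$36,916

Depreciable base = $46,692 − $2,700 = $43,992.
Annual expense = $43,992 / 9 = $4,888.
End of year 1: book value $41,804.
End of year 2: book value $36,916.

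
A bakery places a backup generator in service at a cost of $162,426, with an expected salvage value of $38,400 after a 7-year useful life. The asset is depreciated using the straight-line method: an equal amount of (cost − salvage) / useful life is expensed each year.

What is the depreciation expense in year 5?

Depreciable base = $162,426 − $38,400 = $124,026.
Annual expense = $124,026 / 7 = $17,718.

$17,718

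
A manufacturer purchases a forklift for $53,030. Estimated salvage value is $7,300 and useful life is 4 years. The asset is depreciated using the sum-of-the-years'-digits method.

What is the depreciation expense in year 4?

Depreciable base = $53,030 − $7,300 = $45,730.
Sum of the years' digits = 4+3+2+1 = 10.
Year 1: $45,730 × 4/10 = $18,292. Book value $34,738.
Year 2: $45,730 × 3/10 = $13,719. Book value $21,019.
Year 3: $45,730 × 2/10 = $9,146. Book value $11,873.
Year 4: $45,730 × 1/10 = $4,573. Book value $7,300.

$4,573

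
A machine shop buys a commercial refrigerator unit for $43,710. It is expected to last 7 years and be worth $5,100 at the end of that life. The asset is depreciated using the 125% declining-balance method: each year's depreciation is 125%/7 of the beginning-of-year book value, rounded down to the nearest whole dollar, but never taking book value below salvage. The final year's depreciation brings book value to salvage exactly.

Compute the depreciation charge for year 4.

$4,326

Depreciable base = $43,710 − $5,100 = $38,610.
Year 1: ⌊$43,710 × 125%/7⌋ = $7,805. Book value $35,905.
Year 2: ⌊$35,905 × 125%/7⌋ = $6,411. Book value $29,494.
Year 3: ⌊$29,494 × 125%/7⌋ = $5,266. Book value $24,228.
Year 4: ⌊$24,228 × 125%/7⌋ = $4,326. Book value $19,902.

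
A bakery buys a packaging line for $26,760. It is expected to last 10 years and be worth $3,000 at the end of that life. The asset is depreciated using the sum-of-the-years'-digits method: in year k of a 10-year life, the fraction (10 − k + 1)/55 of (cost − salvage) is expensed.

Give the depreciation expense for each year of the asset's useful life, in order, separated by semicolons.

Depreciable base = $26,760 − $3,000 = $23,760.
Sum of the years' digits = 10+9+8+7+6+5+4+3+2+1 = 55.
Year 1: $23,760 × 10/55 = $4,320. Book value $22,440.
Year 2: $23,760 × 9/55 = $3,888. Book value $18,552.
Year 3: $23,760 × 8/55 = $3,456. Book value $15,096.
Year 4: $23,760 × 7/55 = $3,024. Book value $12,072.
Year 5: $23,760 × 6/55 = $2,592. Book value $9,480.
Year 6: $23,760 × 5/55 = $2,160. Book value $7,320.
Year 7: $23,760 × 4/55 = $1,728. Book value $5,592.
Year 8: $23,760 × 3/55 = $1,296. Book value $4,296.
Year 9: $23,760 × 2/55 = $864. Book value $3,432.
Year 10: $23,760 × 1/55 = $432. Book value $3,000.

$4,320; $3,888; $3,456; $3,024; $2,592; $2,160; $1,728; $1,296; $864; $432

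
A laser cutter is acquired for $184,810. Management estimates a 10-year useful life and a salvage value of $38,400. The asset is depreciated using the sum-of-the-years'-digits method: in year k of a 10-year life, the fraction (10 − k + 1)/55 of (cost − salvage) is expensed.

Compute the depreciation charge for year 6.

Depreciable base = $184,810 − $38,400 = $146,410.
Sum of the years' digits = 10+9+8+7+6+5+4+3+2+1 = 55.
Year 1: $146,410 × 10/55 = $26,620. Book value $158,190.
Year 2: $146,410 × 9/55 = $23,958. Book value $134,232.
Year 3: $146,410 × 8/55 = $21,296. Book value $112,936.
Year 4: $146,410 × 7/55 = $18,634. Book value $94,302.
Year 5: $146,410 × 6/55 = $15,972. Book value $78,330.
Year 6: $146,410 × 5/55 = $13,310. Book value $65,020.

$13,310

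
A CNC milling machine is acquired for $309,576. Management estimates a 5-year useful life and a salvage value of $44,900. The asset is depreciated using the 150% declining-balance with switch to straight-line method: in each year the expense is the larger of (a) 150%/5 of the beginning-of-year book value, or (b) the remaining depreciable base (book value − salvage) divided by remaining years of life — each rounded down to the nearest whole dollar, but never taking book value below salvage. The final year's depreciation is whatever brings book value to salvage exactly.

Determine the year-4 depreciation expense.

Depreciable base = $309,576 − $44,900 = $264,676.
Year 1: DB = ⌊$309,576 × 150%/5⌋ = $92,872; SL = ⌊$264,676/5⌋ = $52,935 → take DB $92,872. Book value $216,704.
Year 2: DB = ⌊$216,704 × 150%/5⌋ = $65,011; SL = ⌊$171,804/4⌋ = $42,951 → take DB $65,011. Book value $151,693.
Year 3: DB = ⌊$151,693 × 150%/5⌋ = $45,507; SL = ⌊$106,793/3⌋ = $35,597 → take DB $45,507. Book value $106,186.
Year 4: DB = ⌊$106,186 × 150%/5⌋ = $31,855; SL = ⌊$61,286/2⌋ = $30,643 → take DB $31,855. Book value $74,331.

$31,855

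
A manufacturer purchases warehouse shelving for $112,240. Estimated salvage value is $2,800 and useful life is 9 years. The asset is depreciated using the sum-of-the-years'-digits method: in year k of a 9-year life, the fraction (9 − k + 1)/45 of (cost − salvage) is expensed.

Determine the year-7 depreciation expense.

$7,296

Depreciable base = $112,240 − $2,800 = $109,440.
Sum of the years' digits = 9+8+7+6+5+4+3+2+1 = 45.
Year 1: $109,440 × 9/45 = $21,888. Book value $90,352.
Year 2: $109,440 × 8/45 = $19,456. Book value $70,896.
Year 3: $109,440 × 7/45 = $17,024. Book value $53,872.
Year 4: $109,440 × 6/45 = $14,592. Book value $39,280.
Year 5: $109,440 × 5/45 = $12,160. Book value $27,120.
Year 6: $109,440 × 4/45 = $9,728. Book value $17,392.
Year 7: $109,440 × 3/45 = $7,296. Book value $10,096.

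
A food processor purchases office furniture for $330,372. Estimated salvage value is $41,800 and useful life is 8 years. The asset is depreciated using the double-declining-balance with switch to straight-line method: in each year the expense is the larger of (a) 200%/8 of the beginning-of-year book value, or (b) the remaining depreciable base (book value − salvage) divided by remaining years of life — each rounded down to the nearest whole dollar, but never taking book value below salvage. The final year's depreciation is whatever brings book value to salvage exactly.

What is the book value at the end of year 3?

Depreciable base = $330,372 − $41,800 = $288,572.
Year 1: DB = ⌊$330,372 × 200%/8⌋ = $82,593; SL = ⌊$288,572/8⌋ = $36,071 → take DB $82,593. Book value $247,779.
Year 2: DB = ⌊$247,779 × 200%/8⌋ = $61,944; SL = ⌊$205,979/7⌋ = $29,425 → take DB $61,944. Book value $185,835.
Year 3: DB = ⌊$185,835 × 200%/8⌋ = $46,458; SL = ⌊$144,035/6⌋ = $24,005 → take DB $46,458. Book value $139,377.

$139,377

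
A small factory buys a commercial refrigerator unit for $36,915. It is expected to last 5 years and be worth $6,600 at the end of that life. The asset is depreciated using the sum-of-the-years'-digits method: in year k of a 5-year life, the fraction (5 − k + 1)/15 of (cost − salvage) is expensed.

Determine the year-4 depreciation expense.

$4,042

Depreciable base = $36,915 − $6,600 = $30,315.
Sum of the years' digits = 5+4+3+2+1 = 15.
Year 1: $30,315 × 5/15 = $10,105. Book value $26,810.
Year 2: $30,315 × 4/15 = $8,084. Book value $18,726.
Year 3: $30,315 × 3/15 = $6,063. Book value $12,663.
Year 4: $30,315 × 2/15 = $4,042. Book value $8,621.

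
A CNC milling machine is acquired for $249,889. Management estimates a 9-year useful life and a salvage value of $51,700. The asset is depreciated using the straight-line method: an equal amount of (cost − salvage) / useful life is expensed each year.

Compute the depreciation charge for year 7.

Depreciable base = $249,889 − $51,700 = $198,189.
Annual expense = $198,189 / 9 = $22,021.

$22,021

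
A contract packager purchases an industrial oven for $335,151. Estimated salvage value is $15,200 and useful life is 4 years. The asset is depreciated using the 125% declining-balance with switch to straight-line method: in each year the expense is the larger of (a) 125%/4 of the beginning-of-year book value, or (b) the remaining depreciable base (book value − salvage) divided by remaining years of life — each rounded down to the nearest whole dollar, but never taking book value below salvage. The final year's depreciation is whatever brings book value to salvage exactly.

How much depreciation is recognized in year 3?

$71,606

Depreciable base = $335,151 − $15,200 = $319,951.
Year 1: DB = ⌊$335,151 × 125%/4⌋ = $104,734; SL = ⌊$319,951/4⌋ = $79,987 → take DB $104,734. Book value $230,417.
Year 2: DB = ⌊$230,417 × 125%/4⌋ = $72,005; SL = ⌊$215,217/3⌋ = $71,739 → take DB $72,005. Book value $158,412.
Year 3: DB = ⌊$158,412 × 125%/4⌋ = $49,503; SL = ⌊$143,212/2⌋ = $71,606 → take SL $71,606. Book value $86,806.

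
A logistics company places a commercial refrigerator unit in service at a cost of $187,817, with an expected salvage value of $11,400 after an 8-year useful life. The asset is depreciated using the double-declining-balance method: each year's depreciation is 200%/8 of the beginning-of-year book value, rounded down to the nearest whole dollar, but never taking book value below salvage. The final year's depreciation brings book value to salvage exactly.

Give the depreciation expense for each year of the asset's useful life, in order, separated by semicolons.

Depreciable base = $187,817 − $11,400 = $176,417.
Year 1: ⌊$187,817 × 200%/8⌋ = $46,954. Book value $140,863.
Year 2: ⌊$140,863 × 200%/8⌋ = $35,215. Book value $105,648.
Year 3: ⌊$105,648 × 200%/8⌋ = $26,412. Book value $79,236.
Year 4: ⌊$79,236 × 200%/8⌋ = $19,809. Book value $59,427.
Year 5: ⌊$59,427 × 200%/8⌋ = $14,856. Book value $44,571.
Year 6: ⌊$44,571 × 200%/8⌋ = $11,142. Book value $33,429.
Year 7: ⌊$33,429 × 200%/8⌋ = $8,357. Book value $25,072.
Year 8 (final): $25,072 − $11,400 = $13,672. Book value $11,400.

$46,954; $35,215; $26,412; $19,809; $14,856; $11,142; $8,357; $13,672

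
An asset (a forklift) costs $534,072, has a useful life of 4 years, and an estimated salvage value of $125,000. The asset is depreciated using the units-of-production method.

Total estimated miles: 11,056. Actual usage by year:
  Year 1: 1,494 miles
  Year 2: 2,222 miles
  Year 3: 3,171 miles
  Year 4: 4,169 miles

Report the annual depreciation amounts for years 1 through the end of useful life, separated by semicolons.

Depreciable base = $534,072 − $125,000 = $409,072.
Rate = $409,072 / 11,056 miles = $37 per mile.
Year 1: 1,494 × $37 = $55,278. Book value $478,794.
Year 2: 2,222 × $37 = $82,214. Book value $396,580.
Year 3: 3,171 × $37 = $117,327. Book value $279,253.
Year 4: 4,169 × $37 = $154,253. Book value $125,000.

$55,278; $82,214; $117,327; $154,253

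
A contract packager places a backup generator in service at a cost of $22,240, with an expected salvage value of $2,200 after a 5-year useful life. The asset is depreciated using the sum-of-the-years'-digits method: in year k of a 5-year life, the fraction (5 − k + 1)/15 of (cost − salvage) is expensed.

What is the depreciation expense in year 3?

Depreciable base = $22,240 − $2,200 = $20,040.
Sum of the years' digits = 5+4+3+2+1 = 15.
Year 1: $20,040 × 5/15 = $6,680. Book value $15,560.
Year 2: $20,040 × 4/15 = $5,344. Book value $10,216.
Year 3: $20,040 × 3/15 = $4,008. Book value $6,208.

$4,008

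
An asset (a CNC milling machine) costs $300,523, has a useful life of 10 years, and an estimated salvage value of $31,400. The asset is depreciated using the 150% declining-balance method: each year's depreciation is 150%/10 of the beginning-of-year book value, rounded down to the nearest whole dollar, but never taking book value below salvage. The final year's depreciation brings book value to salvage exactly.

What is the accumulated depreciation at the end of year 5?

Depreciable base = $300,523 − $31,400 = $269,123.
Year 1: ⌊$300,523 × 150%/10⌋ = $45,078. Book value $255,445.
Year 2: ⌊$255,445 × 150%/10⌋ = $38,316. Book value $217,129.
Year 3: ⌊$217,129 × 150%/10⌋ = $32,569. Book value $184,560.
Year 4: ⌊$184,560 × 150%/10⌋ = $27,684. Book value $156,876.
Year 5: ⌊$156,876 × 150%/10⌋ = $23,531. Book value $133,345.
Accumulated through year 5 = $300,523 − $133,345 = $167,178.

$167,178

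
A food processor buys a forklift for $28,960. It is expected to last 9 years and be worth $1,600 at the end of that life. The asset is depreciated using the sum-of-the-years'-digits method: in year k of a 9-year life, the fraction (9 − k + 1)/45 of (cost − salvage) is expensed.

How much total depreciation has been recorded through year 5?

Depreciable base = $28,960 − $1,600 = $27,360.
Sum of the years' digits = 9+8+7+6+5+4+3+2+1 = 45.
Year 1: $27,360 × 9/45 = $5,472. Book value $23,488.
Year 2: $27,360 × 8/45 = $4,864. Book value $18,624.
Year 3: $27,360 × 7/45 = $4,256. Book value $14,368.
Year 4: $27,360 × 6/45 = $3,648. Book value $10,720.
Year 5: $27,360 × 5/45 = $3,040. Book value $7,680.
Accumulated through year 5 = $28,960 − $7,680 = $21,280.

$21,280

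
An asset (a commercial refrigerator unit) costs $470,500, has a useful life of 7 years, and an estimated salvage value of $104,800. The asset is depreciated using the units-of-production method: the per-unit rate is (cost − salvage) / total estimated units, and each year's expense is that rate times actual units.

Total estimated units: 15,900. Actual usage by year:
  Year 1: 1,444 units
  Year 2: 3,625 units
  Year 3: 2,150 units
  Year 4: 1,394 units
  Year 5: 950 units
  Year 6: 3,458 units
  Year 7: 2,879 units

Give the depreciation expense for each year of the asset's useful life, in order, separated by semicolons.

Depreciable base = $470,500 − $104,800 = $365,700.
Rate = $365,700 / 15,900 units = $23 per unit.
Year 1: 1,444 × $23 = $33,212. Book value $437,288.
Year 2: 3,625 × $23 = $83,375. Book value $353,913.
Year 3: 2,150 × $23 = $49,450. Book value $304,463.
Year 4: 1,394 × $23 = $32,062. Book value $272,401.
Year 5: 950 × $23 = $21,850. Book value $250,551.
Year 6: 3,458 × $23 = $79,534. Book value $171,017.
Year 7: 2,879 × $23 = $66,217. Book value $104,800.

$33,212; $83,375; $49,450; $32,062; $21,850; $79,534; $66,217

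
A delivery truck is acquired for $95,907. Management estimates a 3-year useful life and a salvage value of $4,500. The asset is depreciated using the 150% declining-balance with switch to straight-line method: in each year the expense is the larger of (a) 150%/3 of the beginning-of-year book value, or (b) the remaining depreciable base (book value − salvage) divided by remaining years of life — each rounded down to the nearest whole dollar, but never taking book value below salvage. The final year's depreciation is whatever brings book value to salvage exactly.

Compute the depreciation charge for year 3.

Depreciable base = $95,907 − $4,500 = $91,407.
Year 1: DB = ⌊$95,907 × 150%/3⌋ = $47,953; SL = ⌊$91,407/3⌋ = $30,469 → take DB $47,953. Book value $47,954.
Year 2: DB = ⌊$47,954 × 150%/3⌋ = $23,977; SL = ⌊$43,454/2⌋ = $21,727 → take DB $23,977. Book value $23,977.
Year 3 (final): $23,977 − $4,500 = $19,477. Book value $4,500.

$19,477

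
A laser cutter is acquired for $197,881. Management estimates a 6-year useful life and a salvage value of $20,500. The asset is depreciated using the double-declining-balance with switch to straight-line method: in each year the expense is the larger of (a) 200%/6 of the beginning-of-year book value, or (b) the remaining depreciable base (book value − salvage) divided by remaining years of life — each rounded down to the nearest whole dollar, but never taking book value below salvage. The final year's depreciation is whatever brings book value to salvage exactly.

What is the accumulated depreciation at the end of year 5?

$171,822

Depreciable base = $197,881 − $20,500 = $177,381.
Year 1: DB = ⌊$197,881 × 200%/6⌋ = $65,960; SL = ⌊$177,381/6⌋ = $29,563 → take DB $65,960. Book value $131,921.
Year 2: DB = ⌊$131,921 × 200%/6⌋ = $43,973; SL = ⌊$111,421/5⌋ = $22,284 → take DB $43,973. Book value $87,948.
Year 3: DB = ⌊$87,948 × 200%/6⌋ = $29,316; SL = ⌊$67,448/4⌋ = $16,862 → take DB $29,316. Book value $58,632.
Year 4: DB = ⌊$58,632 × 200%/6⌋ = $19,544; SL = ⌊$38,132/3⌋ = $12,710 → take DB $19,544. Book value $39,088.
Year 5: DB = ⌊$39,088 × 200%/6⌋ = $13,029; SL = ⌊$18,588/2⌋ = $9,294 → take DB $13,029. Book value $26,059.
Accumulated through year 5 = $197,881 − $26,059 = $171,822.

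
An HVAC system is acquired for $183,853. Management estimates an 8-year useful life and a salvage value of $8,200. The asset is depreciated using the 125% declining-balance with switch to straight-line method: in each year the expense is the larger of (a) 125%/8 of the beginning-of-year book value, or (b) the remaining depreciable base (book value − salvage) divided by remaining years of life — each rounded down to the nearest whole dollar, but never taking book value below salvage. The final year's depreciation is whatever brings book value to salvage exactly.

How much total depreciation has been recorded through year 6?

Depreciable base = $183,853 − $8,200 = $175,653.
Year 1: DB = ⌊$183,853 × 125%/8⌋ = $28,727; SL = ⌊$175,653/8⌋ = $21,956 → take DB $28,727. Book value $155,126.
Year 2: DB = ⌊$155,126 × 125%/8⌋ = $24,238; SL = ⌊$146,926/7⌋ = $20,989 → take DB $24,238. Book value $130,888.
Year 3: DB = ⌊$130,888 × 125%/8⌋ = $20,451; SL = ⌊$122,688/6⌋ = $20,448 → take DB $20,451. Book value $110,437.
Year 4: DB = ⌊$110,437 × 125%/8⌋ = $17,255; SL = ⌊$102,237/5⌋ = $20,447 → take SL $20,447. Book value $89,990.
Year 5: DB = ⌊$89,990 × 125%/8⌋ = $14,060; SL = ⌊$81,790/4⌋ = $20,447 → take SL $20,447. Book value $69,543.
Year 6: DB = ⌊$69,543 × 125%/8⌋ = $10,866; SL = ⌊$61,343/3⌋ = $20,447 → take SL $20,447. Book value $49,096.
Accumulated through year 6 = $183,853 − $49,096 = $134,757.

$134,757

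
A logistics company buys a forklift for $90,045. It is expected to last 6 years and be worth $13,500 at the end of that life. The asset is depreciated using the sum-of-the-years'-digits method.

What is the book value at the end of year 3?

Depreciable base = $90,045 − $13,500 = $76,545.
Sum of the years' digits = 6+5+4+3+2+1 = 21.
Year 1: $76,545 × 6/21 = $21,870. Book value $68,175.
Year 2: $76,545 × 5/21 = $18,225. Book value $49,950.
Year 3: $76,545 × 4/21 = $14,580. Book value $35,370.

$35,370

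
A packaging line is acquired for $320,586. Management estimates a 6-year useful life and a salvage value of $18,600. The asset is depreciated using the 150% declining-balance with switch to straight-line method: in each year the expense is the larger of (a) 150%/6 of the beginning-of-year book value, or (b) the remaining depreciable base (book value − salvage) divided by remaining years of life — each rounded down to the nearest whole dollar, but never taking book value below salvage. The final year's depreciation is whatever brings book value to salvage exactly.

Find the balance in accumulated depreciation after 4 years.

$224,220

Depreciable base = $320,586 − $18,600 = $301,986.
Year 1: DB = ⌊$320,586 × 150%/6⌋ = $80,146; SL = ⌊$301,986/6⌋ = $50,331 → take DB $80,146. Book value $240,440.
Year 2: DB = ⌊$240,440 × 150%/6⌋ = $60,110; SL = ⌊$221,840/5⌋ = $44,368 → take DB $60,110. Book value $180,330.
Year 3: DB = ⌊$180,330 × 150%/6⌋ = $45,082; SL = ⌊$161,730/4⌋ = $40,432 → take DB $45,082. Book value $135,248.
Year 4: DB = ⌊$135,248 × 150%/6⌋ = $33,812; SL = ⌊$116,648/3⌋ = $38,882 → take SL $38,882. Book value $96,366.
Accumulated through year 4 = $320,586 − $96,366 = $224,220.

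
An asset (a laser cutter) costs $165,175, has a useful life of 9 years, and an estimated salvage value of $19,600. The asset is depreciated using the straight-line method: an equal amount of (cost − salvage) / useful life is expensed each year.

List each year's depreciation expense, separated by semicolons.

Depreciable base = $165,175 − $19,600 = $145,575.
Annual expense = $145,575 / 9 = $16,175.
End of year 1: book value $149,000.
End of year 2: book value $132,825.
End of year 3: book value $116,650.
End of year 4: book value $100,475.
End of year 5: book value $84,300.
End of year 6: book value $68,125.
End of year 7: book value $51,950.
End of year 8: book value $35,775.
End of year 9: book value $19,600.

$16,175; $16,175; $16,175; $16,175; $16,175; $16,175; $16,175; $16,175; $16,175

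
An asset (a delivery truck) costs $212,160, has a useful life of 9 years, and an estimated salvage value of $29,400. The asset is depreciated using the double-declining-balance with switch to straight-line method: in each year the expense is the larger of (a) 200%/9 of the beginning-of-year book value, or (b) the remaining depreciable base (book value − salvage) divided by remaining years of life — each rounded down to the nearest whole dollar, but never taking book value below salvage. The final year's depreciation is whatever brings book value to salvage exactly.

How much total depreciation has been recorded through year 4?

Depreciable base = $212,160 − $29,400 = $182,760.
Year 1: DB = ⌊$212,160 × 200%/9⌋ = $47,146; SL = ⌊$182,760/9⌋ = $20,306 → take DB $47,146. Book value $165,014.
Year 2: DB = ⌊$165,014 × 200%/9⌋ = $36,669; SL = ⌊$135,614/8⌋ = $16,951 → take DB $36,669. Book value $128,345.
Year 3: DB = ⌊$128,345 × 200%/9⌋ = $28,521; SL = ⌊$98,945/7⌋ = $14,135 → take DB $28,521. Book value $99,824.
Year 4: DB = ⌊$99,824 × 200%/9⌋ = $22,183; SL = ⌊$70,424/6⌋ = $11,737 → take DB $22,183. Book value $77,641.
Accumulated through year 4 = $212,160 − $77,641 = $134,519.

$134,519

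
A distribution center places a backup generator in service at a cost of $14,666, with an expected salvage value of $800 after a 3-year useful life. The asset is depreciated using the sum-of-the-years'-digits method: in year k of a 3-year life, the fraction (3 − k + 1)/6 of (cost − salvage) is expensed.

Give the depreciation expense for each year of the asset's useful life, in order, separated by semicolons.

Depreciable base = $14,666 − $800 = $13,866.
Sum of the years' digits = 3+2+1 = 6.
Year 1: $13,866 × 3/6 = $6,933. Book value $7,733.
Year 2: $13,866 × 2/6 = $4,622. Book value $3,111.
Year 3: $13,866 × 1/6 = $2,311. Book value $800.

$6,933; $4,622; $2,311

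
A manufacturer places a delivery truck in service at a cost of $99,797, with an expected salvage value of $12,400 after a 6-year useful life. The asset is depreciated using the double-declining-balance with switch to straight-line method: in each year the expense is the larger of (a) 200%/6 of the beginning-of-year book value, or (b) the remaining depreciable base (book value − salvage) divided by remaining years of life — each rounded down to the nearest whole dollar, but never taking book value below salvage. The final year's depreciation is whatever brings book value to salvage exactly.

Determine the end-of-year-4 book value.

Depreciable base = $99,797 − $12,400 = $87,397.
Year 1: DB = ⌊$99,797 × 200%/6⌋ = $33,265; SL = ⌊$87,397/6⌋ = $14,566 → take DB $33,265. Book value $66,532.
Year 2: DB = ⌊$66,532 × 200%/6⌋ = $22,177; SL = ⌊$54,132/5⌋ = $10,826 → take DB $22,177. Book value $44,355.
Year 3: DB = ⌊$44,355 × 200%/6⌋ = $14,785; SL = ⌊$31,955/4⌋ = $7,988 → take DB $14,785. Book value $29,570.
Year 4: DB = ⌊$29,570 × 200%/6⌋ = $9,856; SL = ⌊$17,170/3⌋ = $5,723 → take DB $9,856. Book value $19,714.

$19,714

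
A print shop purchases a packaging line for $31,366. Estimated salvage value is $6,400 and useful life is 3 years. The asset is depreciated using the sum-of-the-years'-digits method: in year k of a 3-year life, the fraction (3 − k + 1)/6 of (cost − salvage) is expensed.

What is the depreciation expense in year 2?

Depreciable base = $31,366 − $6,400 = $24,966.
Sum of the years' digits = 3+2+1 = 6.
Year 1: $24,966 × 3/6 = $12,483. Book value $18,883.
Year 2: $24,966 × 2/6 = $8,322. Book value $10,561.

$8,322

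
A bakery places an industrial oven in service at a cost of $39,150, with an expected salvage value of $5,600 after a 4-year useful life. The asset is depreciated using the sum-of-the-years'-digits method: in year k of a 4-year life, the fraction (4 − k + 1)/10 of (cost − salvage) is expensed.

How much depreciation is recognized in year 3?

$6,710

Depreciable base = $39,150 − $5,600 = $33,550.
Sum of the years' digits = 4+3+2+1 = 10.
Year 1: $33,550 × 4/10 = $13,420. Book value $25,730.
Year 2: $33,550 × 3/10 = $10,065. Book value $15,665.
Year 3: $33,550 × 2/10 = $6,710. Book value $8,955.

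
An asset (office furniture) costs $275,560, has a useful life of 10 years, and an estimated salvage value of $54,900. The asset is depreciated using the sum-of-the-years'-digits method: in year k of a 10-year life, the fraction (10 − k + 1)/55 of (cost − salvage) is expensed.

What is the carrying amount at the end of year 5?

$115,080

Depreciable base = $275,560 − $54,900 = $220,660.
Sum of the years' digits = 10+9+8+7+6+5+4+3+2+1 = 55.
Year 1: $220,660 × 10/55 = $40,120. Book value $235,440.
Year 2: $220,660 × 9/55 = $36,108. Book value $199,332.
Year 3: $220,660 × 8/55 = $32,096. Book value $167,236.
Year 4: $220,660 × 7/55 = $28,084. Book value $139,152.
Year 5: $220,660 × 6/55 = $24,072. Book value $115,080.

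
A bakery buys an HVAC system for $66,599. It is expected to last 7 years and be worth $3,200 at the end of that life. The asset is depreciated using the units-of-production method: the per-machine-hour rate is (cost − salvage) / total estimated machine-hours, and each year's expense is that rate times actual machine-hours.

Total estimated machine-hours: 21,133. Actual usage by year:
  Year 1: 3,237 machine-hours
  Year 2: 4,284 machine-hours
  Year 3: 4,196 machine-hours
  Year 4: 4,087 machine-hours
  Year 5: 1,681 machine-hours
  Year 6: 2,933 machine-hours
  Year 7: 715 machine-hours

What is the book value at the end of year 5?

Depreciable base = $66,599 − $3,200 = $63,399.
Rate = $63,399 / 21,133 machine-hours = $3 per machine-hour.
Year 1: 3,237 × $3 = $9,711. Book value $56,888.
Year 2: 4,284 × $3 = $12,852. Book value $44,036.
Year 3: 4,196 × $3 = $12,588. Book value $31,448.
Year 4: 4,087 × $3 = $12,261. Book value $19,187.
Year 5: 1,681 × $3 = $5,043. Book value $14,144.

$14,144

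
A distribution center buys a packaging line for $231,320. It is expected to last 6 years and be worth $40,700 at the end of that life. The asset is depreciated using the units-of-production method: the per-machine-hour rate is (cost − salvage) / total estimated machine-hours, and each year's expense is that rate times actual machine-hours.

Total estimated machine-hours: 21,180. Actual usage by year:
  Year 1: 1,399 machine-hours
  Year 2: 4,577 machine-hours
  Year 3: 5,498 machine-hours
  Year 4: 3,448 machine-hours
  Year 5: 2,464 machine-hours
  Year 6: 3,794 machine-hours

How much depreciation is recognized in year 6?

Depreciable base = $231,320 − $40,700 = $190,620.
Rate = $190,620 / 21,180 machine-hours = $9 per machine-hour.
Year 1: 1,399 × $9 = $12,591. Book value $218,729.
Year 2: 4,577 × $9 = $41,193. Book value $177,536.
Year 3: 5,498 × $9 = $49,482. Book value $128,054.
Year 4: 3,448 × $9 = $31,032. Book value $97,022.
Year 5: 2,464 × $9 = $22,176. Book value $74,846.
Year 6: 3,794 × $9 = $34,146. Book value $40,700.

$34,146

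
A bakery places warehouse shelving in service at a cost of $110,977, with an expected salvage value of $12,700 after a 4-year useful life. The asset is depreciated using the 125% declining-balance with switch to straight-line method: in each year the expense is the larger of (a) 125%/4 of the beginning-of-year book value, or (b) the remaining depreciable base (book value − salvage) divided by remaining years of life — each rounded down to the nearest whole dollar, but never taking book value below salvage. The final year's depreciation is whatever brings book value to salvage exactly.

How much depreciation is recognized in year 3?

$19,877

Depreciable base = $110,977 − $12,700 = $98,277.
Year 1: DB = ⌊$110,977 × 125%/4⌋ = $34,680; SL = ⌊$98,277/4⌋ = $24,569 → take DB $34,680. Book value $76,297.
Year 2: DB = ⌊$76,297 × 125%/4⌋ = $23,842; SL = ⌊$63,597/3⌋ = $21,199 → take DB $23,842. Book value $52,455.
Year 3: DB = ⌊$52,455 × 125%/4⌋ = $16,392; SL = ⌊$39,755/2⌋ = $19,877 → take SL $19,877. Book value $32,578.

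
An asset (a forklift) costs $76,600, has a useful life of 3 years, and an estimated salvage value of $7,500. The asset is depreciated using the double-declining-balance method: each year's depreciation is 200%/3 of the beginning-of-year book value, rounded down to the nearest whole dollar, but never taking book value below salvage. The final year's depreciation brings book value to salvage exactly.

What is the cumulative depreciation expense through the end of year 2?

Depreciable base = $76,600 − $7,500 = $69,100.
Year 1: ⌊$76,600 × 200%/3⌋ = $51,066. Book value $25,534.
Year 2: ⌊$25,534 × 200%/3⌋ = $17,022. Book value $8,512.
Accumulated through year 2 = $76,600 − $8,512 = $68,088.

$68,088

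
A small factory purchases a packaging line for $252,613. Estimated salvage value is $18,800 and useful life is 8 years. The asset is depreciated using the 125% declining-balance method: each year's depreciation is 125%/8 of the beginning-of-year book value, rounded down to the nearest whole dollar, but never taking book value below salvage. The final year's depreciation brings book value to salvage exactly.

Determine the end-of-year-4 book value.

Depreciable base = $252,613 − $18,800 = $233,813.
Year 1: ⌊$252,613 × 125%/8⌋ = $39,470. Book value $213,143.
Year 2: ⌊$213,143 × 125%/8⌋ = $33,303. Book value $179,840.
Year 3: ⌊$179,840 × 125%/8⌋ = $28,100. Book value $151,740.
Year 4: ⌊$151,740 × 125%/8⌋ = $23,709. Book value $128,031.

$128,031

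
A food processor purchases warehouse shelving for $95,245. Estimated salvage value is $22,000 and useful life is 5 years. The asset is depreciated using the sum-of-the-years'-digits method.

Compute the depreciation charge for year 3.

$14,649

Depreciable base = $95,245 − $22,000 = $73,245.
Sum of the years' digits = 5+4+3+2+1 = 15.
Year 1: $73,245 × 5/15 = $24,415. Book value $70,830.
Year 2: $73,245 × 4/15 = $19,532. Book value $51,298.
Year 3: $73,245 × 3/15 = $14,649. Book value $36,649.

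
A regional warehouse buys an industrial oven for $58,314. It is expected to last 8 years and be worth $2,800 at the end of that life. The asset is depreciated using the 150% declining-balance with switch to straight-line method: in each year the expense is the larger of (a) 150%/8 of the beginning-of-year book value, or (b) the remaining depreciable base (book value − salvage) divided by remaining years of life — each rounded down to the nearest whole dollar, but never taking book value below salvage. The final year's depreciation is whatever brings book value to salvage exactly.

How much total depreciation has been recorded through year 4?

$32,899

Depreciable base = $58,314 − $2,800 = $55,514.
Year 1: DB = ⌊$58,314 × 150%/8⌋ = $10,933; SL = ⌊$55,514/8⌋ = $6,939 → take DB $10,933. Book value $47,381.
Year 2: DB = ⌊$47,381 × 150%/8⌋ = $8,883; SL = ⌊$44,581/7⌋ = $6,368 → take DB $8,883. Book value $38,498.
Year 3: DB = ⌊$38,498 × 150%/8⌋ = $7,218; SL = ⌊$35,698/6⌋ = $5,949 → take DB $7,218. Book value $31,280.
Year 4: DB = ⌊$31,280 × 150%/8⌋ = $5,865; SL = ⌊$28,480/5⌋ = $5,696 → take DB $5,865. Book value $25,415.
Accumulated through year 4 = $58,314 − $25,415 = $32,899.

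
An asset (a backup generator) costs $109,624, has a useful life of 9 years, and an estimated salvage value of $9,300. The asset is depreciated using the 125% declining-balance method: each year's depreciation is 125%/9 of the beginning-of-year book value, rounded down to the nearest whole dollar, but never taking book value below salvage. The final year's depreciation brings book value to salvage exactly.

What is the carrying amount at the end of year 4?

Depreciable base = $109,624 − $9,300 = $100,324.
Year 1: ⌊$109,624 × 125%/9⌋ = $15,225. Book value $94,399.
Year 2: ⌊$94,399 × 125%/9⌋ = $13,110. Book value $81,289.
Year 3: ⌊$81,289 × 125%/9⌋ = $11,290. Book value $69,999.
Year 4: ⌊$69,999 × 125%/9⌋ = $9,722. Book value $60,277.

$60,277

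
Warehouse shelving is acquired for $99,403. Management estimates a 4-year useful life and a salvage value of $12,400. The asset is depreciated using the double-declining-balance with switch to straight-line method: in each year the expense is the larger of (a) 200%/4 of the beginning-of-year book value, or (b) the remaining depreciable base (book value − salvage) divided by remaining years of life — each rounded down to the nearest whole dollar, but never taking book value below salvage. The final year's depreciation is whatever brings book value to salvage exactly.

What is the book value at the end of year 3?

$12,426

Depreciable base = $99,403 − $12,400 = $87,003.
Year 1: DB = ⌊$99,403 × 200%/4⌋ = $49,701; SL = ⌊$87,003/4⌋ = $21,750 → take DB $49,701. Book value $49,702.
Year 2: DB = ⌊$49,702 × 200%/4⌋ = $24,851; SL = ⌊$37,302/3⌋ = $12,434 → take DB $24,851. Book value $24,851.
Year 3: DB = ⌊$24,851 × 200%/4⌋ = $12,425; SL = ⌊$12,451/2⌋ = $6,225 → take DB $12,425. Book value $12,426.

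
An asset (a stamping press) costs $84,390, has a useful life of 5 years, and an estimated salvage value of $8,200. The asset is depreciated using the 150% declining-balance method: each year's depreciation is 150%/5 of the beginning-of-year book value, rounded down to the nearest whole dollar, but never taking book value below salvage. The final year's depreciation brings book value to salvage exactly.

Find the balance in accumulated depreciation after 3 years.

Depreciable base = $84,390 − $8,200 = $76,190.
Year 1: ⌊$84,390 × 150%/5⌋ = $25,317. Book value $59,073.
Year 2: ⌊$59,073 × 150%/5⌋ = $17,721. Book value $41,352.
Year 3: ⌊$41,352 × 150%/5⌋ = $12,405. Book value $28,947.
Accumulated through year 3 = $84,390 − $28,947 = $55,443.

$55,443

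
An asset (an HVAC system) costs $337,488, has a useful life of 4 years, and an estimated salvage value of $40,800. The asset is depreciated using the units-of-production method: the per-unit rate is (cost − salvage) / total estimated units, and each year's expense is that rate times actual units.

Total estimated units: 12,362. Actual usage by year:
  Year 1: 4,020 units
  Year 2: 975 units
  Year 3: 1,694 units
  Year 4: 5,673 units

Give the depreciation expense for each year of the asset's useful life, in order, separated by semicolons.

$96,480; $23,400; $40,656; $136,152

Depreciable base = $337,488 − $40,800 = $296,688.
Rate = $296,688 / 12,362 units = $24 per unit.
Year 1: 4,020 × $24 = $96,480. Book value $241,008.
Year 2: 975 × $24 = $23,400. Book value $217,608.
Year 3: 1,694 × $24 = $40,656. Book value $176,952.
Year 4: 5,673 × $24 = $136,152. Book value $40,800.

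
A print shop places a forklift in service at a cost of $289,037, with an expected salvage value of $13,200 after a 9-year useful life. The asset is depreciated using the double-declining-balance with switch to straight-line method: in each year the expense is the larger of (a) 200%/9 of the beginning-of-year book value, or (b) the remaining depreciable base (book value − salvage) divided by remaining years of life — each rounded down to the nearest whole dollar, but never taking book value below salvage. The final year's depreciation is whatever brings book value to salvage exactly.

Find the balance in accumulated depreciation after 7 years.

Depreciable base = $289,037 − $13,200 = $275,837.
Year 1: DB = ⌊$289,037 × 200%/9⌋ = $64,230; SL = ⌊$275,837/9⌋ = $30,648 → take DB $64,230. Book value $224,807.
Year 2: DB = ⌊$224,807 × 200%/9⌋ = $49,957; SL = ⌊$211,607/8⌋ = $26,450 → take DB $49,957. Book value $174,850.
Year 3: DB = ⌊$174,850 × 200%/9⌋ = $38,855; SL = ⌊$161,650/7⌋ = $23,092 → take DB $38,855. Book value $135,995.
Year 4: DB = ⌊$135,995 × 200%/9⌋ = $30,221; SL = ⌊$122,795/6⌋ = $20,465 → take DB $30,221. Book value $105,774.
Year 5: DB = ⌊$105,774 × 200%/9⌋ = $23,505; SL = ⌊$92,574/5⌋ = $18,514 → take DB $23,505. Book value $82,269.
Year 6: DB = ⌊$82,269 × 200%/9⌋ = $18,282; SL = ⌊$69,069/4⌋ = $17,267 → take DB $18,282. Book value $63,987.
Year 7: DB = ⌊$63,987 × 200%/9⌋ = $14,219; SL = ⌊$50,787/3⌋ = $16,929 → take SL $16,929. Book value $47,058.
Accumulated through year 7 = $289,037 − $47,058 = $241,979.

$241,979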